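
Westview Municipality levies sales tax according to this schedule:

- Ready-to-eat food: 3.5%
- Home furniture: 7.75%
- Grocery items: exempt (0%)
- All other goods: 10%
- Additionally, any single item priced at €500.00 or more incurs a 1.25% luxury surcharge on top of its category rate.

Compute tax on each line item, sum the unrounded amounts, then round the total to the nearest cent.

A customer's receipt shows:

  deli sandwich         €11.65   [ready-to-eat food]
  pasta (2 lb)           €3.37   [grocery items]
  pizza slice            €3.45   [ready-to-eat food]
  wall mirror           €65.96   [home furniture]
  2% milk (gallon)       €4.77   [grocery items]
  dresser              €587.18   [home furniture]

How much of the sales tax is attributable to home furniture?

€57.96

Wall mirror €65.96: home furniture → 7.75% → €5.1119
Dresser €587.18: home furniture → 7.75% + 1.25% surcharge = 9% → €52.8462
Tax on home furniture: unrounded sum = €57.9581 → €57.96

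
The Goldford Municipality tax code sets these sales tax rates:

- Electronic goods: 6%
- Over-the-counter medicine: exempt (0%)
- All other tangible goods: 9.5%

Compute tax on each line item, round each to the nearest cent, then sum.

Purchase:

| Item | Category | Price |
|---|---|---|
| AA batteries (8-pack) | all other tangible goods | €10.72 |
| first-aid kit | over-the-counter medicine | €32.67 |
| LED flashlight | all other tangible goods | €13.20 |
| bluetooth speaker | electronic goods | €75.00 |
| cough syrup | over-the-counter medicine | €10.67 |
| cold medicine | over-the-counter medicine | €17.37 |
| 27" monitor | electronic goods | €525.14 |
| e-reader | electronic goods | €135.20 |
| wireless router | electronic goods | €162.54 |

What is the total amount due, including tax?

AA batteries (8-pack) €10.72: all other tangible goods → 9.5% → €1.02
First-aid kit €32.67: over-the-counter medicine → 0% → €0.00
LED flashlight €13.20: all other tangible goods → 9.5% → €1.25
Bluetooth speaker €75.00: electronic goods → 6% → €4.50
Cough syrup €10.67: over-the-counter medicine → 0% → €0.00
Cold medicine €17.37: over-the-counter medicine → 0% → €0.00
27" monitor €525.14: electronic goods → 6% → €31.51
E-reader €135.20: electronic goods → 6% → €8.11
Wireless router €162.54: electronic goods → 6% → €9.75
Subtotal = €982.51; tax = €56.14; total due = €1038.65

€1038.65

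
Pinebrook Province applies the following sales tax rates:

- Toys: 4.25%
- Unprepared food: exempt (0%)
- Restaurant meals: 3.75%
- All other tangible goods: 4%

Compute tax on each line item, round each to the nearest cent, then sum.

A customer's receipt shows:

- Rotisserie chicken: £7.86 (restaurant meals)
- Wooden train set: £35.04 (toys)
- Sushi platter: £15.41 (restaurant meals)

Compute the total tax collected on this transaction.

Rotisserie chicken £7.86: restaurant meals → 3.75% → £0.29
Wooden train set £35.04: toys → 4.25% → £1.49
Sushi platter £15.41: restaurant meals → 3.75% → £0.58
Total tax = £0.29 + £1.49 + £0.58 = £2.36

£2.36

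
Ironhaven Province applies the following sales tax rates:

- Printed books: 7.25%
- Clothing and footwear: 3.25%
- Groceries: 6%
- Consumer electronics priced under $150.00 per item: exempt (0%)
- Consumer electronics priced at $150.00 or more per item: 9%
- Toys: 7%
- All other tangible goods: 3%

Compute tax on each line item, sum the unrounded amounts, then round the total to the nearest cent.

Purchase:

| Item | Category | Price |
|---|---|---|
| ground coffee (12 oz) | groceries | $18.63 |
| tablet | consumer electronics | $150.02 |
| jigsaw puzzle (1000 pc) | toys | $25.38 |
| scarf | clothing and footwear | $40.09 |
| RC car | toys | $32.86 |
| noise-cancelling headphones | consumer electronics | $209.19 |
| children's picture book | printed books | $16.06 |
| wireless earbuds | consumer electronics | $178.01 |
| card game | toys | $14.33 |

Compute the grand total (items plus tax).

Ground coffee (12 oz) $18.63: groceries → 6% → $1.1178
Tablet $150.02: consumer electronics, $150.00 or more → 9% → $13.5018
Jigsaw puzzle (1000 pc) $25.38: toys → 7% → $1.7766
Scarf $40.09: clothing and footwear → 3.25% → $1.302925
RC car $32.86: toys → 7% → $2.3002
Noise-cancelling headphones $209.19: consumer electronics, $150.00 or more → 9% → $18.8271
Children's picture book $16.06: printed books → 7.25% → $1.16435
Wireless earbuds $178.01: consumer electronics, $150.00 or more → 9% → $16.0209
Card game $14.33: toys → 7% → $1.0031
Subtotal = $684.57; unrounded tax = $57.014775 → $57.01; total due = $741.58

$741.58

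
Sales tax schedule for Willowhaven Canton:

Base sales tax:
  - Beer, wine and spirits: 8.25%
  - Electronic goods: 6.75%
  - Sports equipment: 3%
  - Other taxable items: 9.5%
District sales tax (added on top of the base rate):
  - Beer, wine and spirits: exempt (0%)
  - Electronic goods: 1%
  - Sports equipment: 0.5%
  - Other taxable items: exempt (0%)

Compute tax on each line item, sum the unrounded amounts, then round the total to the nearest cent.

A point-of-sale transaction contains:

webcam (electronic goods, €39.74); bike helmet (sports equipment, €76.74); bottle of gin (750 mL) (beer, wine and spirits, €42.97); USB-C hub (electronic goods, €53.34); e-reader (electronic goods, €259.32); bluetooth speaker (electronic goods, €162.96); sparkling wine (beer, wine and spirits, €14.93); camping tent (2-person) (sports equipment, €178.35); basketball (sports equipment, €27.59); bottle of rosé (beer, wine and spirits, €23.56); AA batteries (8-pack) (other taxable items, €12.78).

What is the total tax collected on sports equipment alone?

Bike helmet €76.74: sports equipment → 3% + 0.5% district = 3.5% → €2.6859
Camping tent (2-person) €178.35: sports equipment → 3% + 0.5% district = 3.5% → €6.24225
Basketball €27.59: sports equipment → 3% + 0.5% district = 3.5% → €0.96565
Tax on sports equipment: unrounded sum = €9.8938 → €9.89

€9.89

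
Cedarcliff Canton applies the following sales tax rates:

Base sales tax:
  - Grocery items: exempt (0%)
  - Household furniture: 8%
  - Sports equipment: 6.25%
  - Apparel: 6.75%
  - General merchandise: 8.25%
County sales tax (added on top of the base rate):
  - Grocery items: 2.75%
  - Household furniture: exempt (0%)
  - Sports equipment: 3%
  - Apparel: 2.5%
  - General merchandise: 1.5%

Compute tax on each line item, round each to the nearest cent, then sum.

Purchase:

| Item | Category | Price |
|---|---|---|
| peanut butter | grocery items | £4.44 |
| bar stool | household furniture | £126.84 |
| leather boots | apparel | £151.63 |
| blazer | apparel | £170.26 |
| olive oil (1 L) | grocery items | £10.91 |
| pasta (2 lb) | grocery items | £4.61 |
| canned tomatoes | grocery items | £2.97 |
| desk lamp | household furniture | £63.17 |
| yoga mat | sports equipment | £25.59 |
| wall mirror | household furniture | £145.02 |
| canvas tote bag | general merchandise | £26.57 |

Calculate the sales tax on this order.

£62.17

Peanut butter £4.44: grocery items → 0% + 2.75% county = 2.75% → £0.12
Bar stool £126.84: household furniture → 8% + 0% county = 8% → £10.15
Leather boots £151.63: apparel → 6.75% + 2.5% county = 9.25% → £14.03
Blazer £170.26: apparel → 6.75% + 2.5% county = 9.25% → £15.75
Olive oil (1 L) £10.91: grocery items → 0% + 2.75% county = 2.75% → £0.30
Pasta (2 lb) £4.61: grocery items → 0% + 2.75% county = 2.75% → £0.13
Canned tomatoes £2.97: grocery items → 0% + 2.75% county = 2.75% → £0.08
Desk lamp £63.17: household furniture → 8% + 0% county = 8% → £5.05
Yoga mat £25.59: sports equipment → 6.25% + 3% county = 9.25% → £2.37
Wall mirror £145.02: household furniture → 8% + 0% county = 8% → £11.60
Canvas tote bag £26.57: general merchandise → 8.25% + 1.5% county = 9.75% → £2.59
Total tax = £0.12 + £10.15 + £14.03 + £15.75 + £0.30 + £0.13 + £0.08 + £5.05 + £2.37 + £11.60 + £2.59 = £62.17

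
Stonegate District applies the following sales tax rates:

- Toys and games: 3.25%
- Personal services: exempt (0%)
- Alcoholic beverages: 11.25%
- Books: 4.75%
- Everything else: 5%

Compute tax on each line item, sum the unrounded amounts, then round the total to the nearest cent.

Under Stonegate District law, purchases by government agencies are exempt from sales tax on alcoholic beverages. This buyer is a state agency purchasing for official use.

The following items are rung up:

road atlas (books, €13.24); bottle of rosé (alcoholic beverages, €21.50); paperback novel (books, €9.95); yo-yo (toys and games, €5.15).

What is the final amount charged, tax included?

Road atlas €13.24: books → 4.75% → €0.6289
Bottle of rosé €21.50: alcoholic beverages, buyer-exempt → 0% → €0.00
Paperback novel €9.95: books → 4.75% → €0.472625
Yo-yo €5.15: toys and games → 3.25% → €0.167375
Subtotal = €49.84; unrounded tax = €1.2689 → €1.27; total due = €51.11

€51.11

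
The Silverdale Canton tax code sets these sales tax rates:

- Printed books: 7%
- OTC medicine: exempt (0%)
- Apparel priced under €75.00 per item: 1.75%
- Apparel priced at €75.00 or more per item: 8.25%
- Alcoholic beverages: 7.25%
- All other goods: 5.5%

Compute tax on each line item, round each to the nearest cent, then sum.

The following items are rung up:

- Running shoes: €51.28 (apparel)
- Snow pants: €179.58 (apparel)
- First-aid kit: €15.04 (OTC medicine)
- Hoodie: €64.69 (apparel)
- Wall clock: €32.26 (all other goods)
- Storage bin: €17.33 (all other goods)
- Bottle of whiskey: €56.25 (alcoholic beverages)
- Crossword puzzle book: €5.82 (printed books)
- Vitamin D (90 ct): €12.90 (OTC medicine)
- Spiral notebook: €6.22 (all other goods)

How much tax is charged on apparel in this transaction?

Running shoes €51.28: apparel, under €75.00 → 1.75% → €0.90
Snow pants €179.58: apparel, €75.00 or more → 8.25% → €14.82
Hoodie €64.69: apparel, under €75.00 → 1.75% → €1.13
Tax on apparel = €0.90 + €14.82 + €1.13 = €16.85

€16.85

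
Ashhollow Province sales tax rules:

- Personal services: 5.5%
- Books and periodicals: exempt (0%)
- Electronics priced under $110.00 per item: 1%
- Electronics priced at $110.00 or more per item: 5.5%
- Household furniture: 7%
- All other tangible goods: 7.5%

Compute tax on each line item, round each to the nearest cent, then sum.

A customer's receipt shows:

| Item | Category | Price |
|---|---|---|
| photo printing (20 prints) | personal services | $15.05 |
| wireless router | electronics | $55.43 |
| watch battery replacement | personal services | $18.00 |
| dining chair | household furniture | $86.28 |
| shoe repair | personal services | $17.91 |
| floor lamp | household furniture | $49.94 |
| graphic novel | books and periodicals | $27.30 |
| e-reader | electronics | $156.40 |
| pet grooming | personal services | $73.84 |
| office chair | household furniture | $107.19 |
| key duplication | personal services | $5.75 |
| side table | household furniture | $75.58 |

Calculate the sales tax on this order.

Photo printing (20 prints) $15.05: personal services → 5.5% → $0.83
Wireless router $55.43: electronics, under $110.00 → 1% → $0.55
Watch battery replacement $18.00: personal services → 5.5% → $0.99
Dining chair $86.28: household furniture → 7% → $6.04
Shoe repair $17.91: personal services → 5.5% → $0.99
Floor lamp $49.94: household furniture → 7% → $3.50
Graphic novel $27.30: books and periodicals → 0% → $0.00
E-reader $156.40: electronics, $110.00 or more → 5.5% → $8.60
Pet grooming $73.84: personal services → 5.5% → $4.06
Office chair $107.19: household furniture → 7% → $7.50
Key duplication $5.75: personal services → 5.5% → $0.32
Side table $75.58: household furniture → 7% → $5.29
Total tax = $0.83 + $0.55 + $0.99 + $6.04 + $0.99 + $3.50 + $8.60 + $4.06 + $7.50 + $0.32 + $5.29 = $38.67

$38.67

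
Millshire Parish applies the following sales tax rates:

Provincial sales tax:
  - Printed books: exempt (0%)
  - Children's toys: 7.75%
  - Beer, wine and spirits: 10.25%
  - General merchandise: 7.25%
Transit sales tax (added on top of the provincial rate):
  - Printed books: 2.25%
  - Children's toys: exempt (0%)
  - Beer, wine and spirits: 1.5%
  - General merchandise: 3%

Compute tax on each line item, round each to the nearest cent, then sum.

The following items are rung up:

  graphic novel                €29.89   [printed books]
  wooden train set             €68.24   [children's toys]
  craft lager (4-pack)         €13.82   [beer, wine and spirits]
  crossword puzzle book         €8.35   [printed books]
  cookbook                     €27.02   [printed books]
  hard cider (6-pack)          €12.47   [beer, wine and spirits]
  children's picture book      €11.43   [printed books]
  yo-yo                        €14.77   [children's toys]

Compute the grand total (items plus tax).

Graphic novel €29.89: printed books → 0% + 2.25% transit = 2.25% → €0.67
Wooden train set €68.24: children's toys → 7.75% + 0% transit = 7.75% → €5.29
Craft lager (4-pack) €13.82: beer, wine and spirits → 10.25% + 1.5% transit = 11.75% → €1.62
Crossword puzzle book €8.35: printed books → 0% + 2.25% transit = 2.25% → €0.19
Cookbook €27.02: printed books → 0% + 2.25% transit = 2.25% → €0.61
Hard cider (6-pack) €12.47: beer, wine and spirits → 10.25% + 1.5% transit = 11.75% → €1.47
Children's picture book €11.43: printed books → 0% + 2.25% transit = 2.25% → €0.26
Yo-yo €14.77: children's toys → 7.75% + 0% transit = 7.75% → €1.14
Subtotal = €185.99; tax = €11.25; total due = €197.24

€197.24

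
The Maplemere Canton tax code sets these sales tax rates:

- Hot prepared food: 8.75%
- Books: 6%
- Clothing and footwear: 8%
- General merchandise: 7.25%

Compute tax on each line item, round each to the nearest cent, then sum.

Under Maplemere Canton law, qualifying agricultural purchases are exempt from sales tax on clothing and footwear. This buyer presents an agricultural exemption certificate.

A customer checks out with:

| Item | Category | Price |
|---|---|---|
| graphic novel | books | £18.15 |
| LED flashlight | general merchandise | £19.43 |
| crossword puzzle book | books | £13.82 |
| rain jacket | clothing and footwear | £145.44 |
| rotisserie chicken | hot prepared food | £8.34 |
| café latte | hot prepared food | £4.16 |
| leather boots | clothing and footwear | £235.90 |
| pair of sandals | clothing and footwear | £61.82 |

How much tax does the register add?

Graphic novel £18.15: books → 6% → £1.09
LED flashlight £19.43: general merchandise → 7.25% → £1.41
Crossword puzzle book £13.82: books → 6% → £0.83
Rain jacket £145.44: clothing and footwear, buyer-exempt → 0% → £0.00
Rotisserie chicken £8.34: hot prepared food → 8.75% → £0.73
Café latte £4.16: hot prepared food → 8.75% → £0.36
Leather boots £235.90: clothing and footwear, buyer-exempt → 0% → £0.00
Pair of sandals £61.82: clothing and footwear, buyer-exempt → 0% → £0.00
Total tax = £1.09 + £1.41 + £0.83 + £0.73 + £0.36 = £4.42

£4.42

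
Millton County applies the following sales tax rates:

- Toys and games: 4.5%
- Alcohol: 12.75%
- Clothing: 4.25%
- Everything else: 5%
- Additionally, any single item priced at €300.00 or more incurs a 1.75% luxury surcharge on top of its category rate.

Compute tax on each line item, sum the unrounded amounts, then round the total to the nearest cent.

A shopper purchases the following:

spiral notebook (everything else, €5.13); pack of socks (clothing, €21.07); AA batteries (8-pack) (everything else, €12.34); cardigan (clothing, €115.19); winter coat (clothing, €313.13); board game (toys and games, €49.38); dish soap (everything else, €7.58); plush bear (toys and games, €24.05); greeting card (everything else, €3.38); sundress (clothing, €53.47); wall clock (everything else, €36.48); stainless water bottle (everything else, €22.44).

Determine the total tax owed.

€34.52

Spiral notebook €5.13: everything else → 5% → €0.2565
Pack of socks €21.07: clothing → 4.25% → €0.895475
AA batteries (8-pack) €12.34: everything else → 5% → €0.617
Cardigan €115.19: clothing → 4.25% → €4.895575
Winter coat €313.13: clothing → 4.25% + 1.75% surcharge = 6% → €18.7878
Board game €49.38: toys and games → 4.5% → €2.2221
Dish soap €7.58: everything else → 5% → €0.379
Plush bear €24.05: toys and games → 4.5% → €1.08225
Greeting card €3.38: everything else → 5% → €0.169
Sundress €53.47: clothing → 4.25% → €2.272475
Wall clock €36.48: everything else → 5% → €1.824
Stainless water bottle €22.44: everything else → 5% → €1.122
Unrounded tax sum = €34.523175 → €34.52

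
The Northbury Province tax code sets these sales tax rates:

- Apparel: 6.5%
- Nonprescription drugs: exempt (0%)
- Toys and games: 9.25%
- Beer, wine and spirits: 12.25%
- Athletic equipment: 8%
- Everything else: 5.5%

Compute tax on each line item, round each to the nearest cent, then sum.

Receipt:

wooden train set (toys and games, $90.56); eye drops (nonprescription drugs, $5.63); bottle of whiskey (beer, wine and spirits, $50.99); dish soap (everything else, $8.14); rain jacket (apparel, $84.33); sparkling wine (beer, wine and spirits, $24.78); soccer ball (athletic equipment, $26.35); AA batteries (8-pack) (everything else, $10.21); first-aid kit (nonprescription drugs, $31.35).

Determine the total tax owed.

$26.27

Wooden train set $90.56: toys and games → 9.25% → $8.38
Eye drops $5.63: nonprescription drugs → 0% → $0.00
Bottle of whiskey $50.99: beer, wine and spirits → 12.25% → $6.25
Dish soap $8.14: everything else → 5.5% → $0.45
Rain jacket $84.33: apparel → 6.5% → $5.48
Sparkling wine $24.78: beer, wine and spirits → 12.25% → $3.04
Soccer ball $26.35: athletic equipment → 8% → $2.11
AA batteries (8-pack) $10.21: everything else → 5.5% → $0.56
First-aid kit $31.35: nonprescription drugs → 0% → $0.00
Total tax = $8.38 + $6.25 + $0.45 + $5.48 + $3.04 + $2.11 + $0.56 = $26.27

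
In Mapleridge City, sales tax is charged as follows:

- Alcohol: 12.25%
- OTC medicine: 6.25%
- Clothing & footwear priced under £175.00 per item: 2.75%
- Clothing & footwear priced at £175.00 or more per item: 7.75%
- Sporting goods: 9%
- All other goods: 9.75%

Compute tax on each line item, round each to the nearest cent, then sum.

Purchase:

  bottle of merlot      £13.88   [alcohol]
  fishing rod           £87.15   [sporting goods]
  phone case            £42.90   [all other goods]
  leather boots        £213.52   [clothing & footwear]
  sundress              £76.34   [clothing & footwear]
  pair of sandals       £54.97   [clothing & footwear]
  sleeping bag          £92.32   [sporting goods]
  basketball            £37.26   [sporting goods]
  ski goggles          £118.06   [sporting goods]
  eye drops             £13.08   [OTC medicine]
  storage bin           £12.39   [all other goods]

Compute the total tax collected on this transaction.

£58.20

Bottle of merlot £13.88: alcohol → 12.25% → £1.70
Fishing rod £87.15: sporting goods → 9% → £7.84
Phone case £42.90: all other goods → 9.75% → £4.18
Leather boots £213.52: clothing & footwear, £175.00 or more → 7.75% → £16.55
Sundress £76.34: clothing & footwear, under £175.00 → 2.75% → £2.10
Pair of sandals £54.97: clothing & footwear, under £175.00 → 2.75% → £1.51
Sleeping bag £92.32: sporting goods → 9% → £8.31
Basketball £37.26: sporting goods → 9% → £3.35
Ski goggles £118.06: sporting goods → 9% → £10.63
Eye drops £13.08: OTC medicine → 6.25% → £0.82
Storage bin £12.39: all other goods → 9.75% → £1.21
Total tax = £1.70 + £7.84 + £4.18 + £16.55 + £2.10 + £1.51 + £8.31 + £3.35 + £10.63 + £0.82 + £1.21 = £58.20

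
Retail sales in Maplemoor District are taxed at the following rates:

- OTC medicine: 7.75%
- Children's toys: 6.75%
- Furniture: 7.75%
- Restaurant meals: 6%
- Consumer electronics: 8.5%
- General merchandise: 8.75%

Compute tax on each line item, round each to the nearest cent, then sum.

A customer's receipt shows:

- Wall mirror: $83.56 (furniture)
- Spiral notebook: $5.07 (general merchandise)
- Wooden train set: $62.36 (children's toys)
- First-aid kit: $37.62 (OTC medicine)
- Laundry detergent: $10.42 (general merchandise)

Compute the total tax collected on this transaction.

$14.96

Wall mirror $83.56: furniture → 7.75% → $6.48
Spiral notebook $5.07: general merchandise → 8.75% → $0.44
Wooden train set $62.36: children's toys → 6.75% → $4.21
First-aid kit $37.62: OTC medicine → 7.75% → $2.92
Laundry detergent $10.42: general merchandise → 8.75% → $0.91
Total tax = $6.48 + $0.44 + $4.21 + $2.92 + $0.91 = $14.96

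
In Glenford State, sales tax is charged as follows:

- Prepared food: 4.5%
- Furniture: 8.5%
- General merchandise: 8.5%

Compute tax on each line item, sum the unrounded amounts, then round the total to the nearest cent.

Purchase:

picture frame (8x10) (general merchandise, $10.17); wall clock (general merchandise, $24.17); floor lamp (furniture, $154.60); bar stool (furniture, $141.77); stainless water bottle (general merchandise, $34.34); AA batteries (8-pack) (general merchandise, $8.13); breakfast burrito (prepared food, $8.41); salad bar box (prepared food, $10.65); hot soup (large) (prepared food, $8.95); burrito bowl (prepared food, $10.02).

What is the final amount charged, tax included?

Picture frame (8x10) $10.17: general merchandise → 8.5% → $0.86445
Wall clock $24.17: general merchandise → 8.5% → $2.05445
Floor lamp $154.60: furniture → 8.5% → $13.141
Bar stool $141.77: furniture → 8.5% → $12.05045
Stainless water bottle $34.34: general merchandise → 8.5% → $2.9189
AA batteries (8-pack) $8.13: general merchandise → 8.5% → $0.69105
Breakfast burrito $8.41: prepared food → 4.5% → $0.37845
Salad bar box $10.65: prepared food → 4.5% → $0.47925
Hot soup (large) $8.95: prepared food → 4.5% → $0.40275
Burrito bowl $10.02: prepared food → 4.5% → $0.4509
Subtotal = $411.21; unrounded tax = $33.43165 → $33.43; total due = $444.64

$444.64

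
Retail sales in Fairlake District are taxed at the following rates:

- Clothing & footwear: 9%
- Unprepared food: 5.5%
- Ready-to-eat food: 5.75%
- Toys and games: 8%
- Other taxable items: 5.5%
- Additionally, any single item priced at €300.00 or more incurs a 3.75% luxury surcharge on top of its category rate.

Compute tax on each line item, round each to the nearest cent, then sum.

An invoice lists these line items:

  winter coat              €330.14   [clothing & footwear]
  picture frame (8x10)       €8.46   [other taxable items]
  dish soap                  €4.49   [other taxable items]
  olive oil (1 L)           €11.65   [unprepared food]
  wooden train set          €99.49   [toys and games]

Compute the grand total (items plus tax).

Winter coat €330.14: clothing & footwear → 9% + 3.75% surcharge = 12.75% → €42.09
Picture frame (8x10) €8.46: other taxable items → 5.5% → €0.47
Dish soap €4.49: other taxable items → 5.5% → €0.25
Olive oil (1 L) €11.65: unprepared food → 5.5% → €0.64
Wooden train set €99.49: toys and games → 8% → €7.96
Subtotal = €454.23; tax = €51.41; total due = €505.64

€505.64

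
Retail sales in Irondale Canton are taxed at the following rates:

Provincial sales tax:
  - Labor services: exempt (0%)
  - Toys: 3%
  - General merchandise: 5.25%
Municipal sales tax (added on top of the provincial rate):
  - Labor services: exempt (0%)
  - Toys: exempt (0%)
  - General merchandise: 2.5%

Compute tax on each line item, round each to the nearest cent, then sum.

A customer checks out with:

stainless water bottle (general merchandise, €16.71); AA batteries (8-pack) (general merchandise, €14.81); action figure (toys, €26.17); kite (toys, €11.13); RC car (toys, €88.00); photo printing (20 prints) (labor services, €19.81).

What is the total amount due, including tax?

€182.84

Stainless water bottle €16.71: general merchandise → 5.25% + 2.5% municipal = 7.75% → €1.30
AA batteries (8-pack) €14.81: general merchandise → 5.25% + 2.5% municipal = 7.75% → €1.15
Action figure €26.17: toys → 3% + 0% municipal = 3% → €0.79
Kite €11.13: toys → 3% + 0% municipal = 3% → €0.33
RC car €88.00: toys → 3% + 0% municipal = 3% → €2.64
Photo printing (20 prints) €19.81: labor services → 0% + 0% municipal = 0% → €0.00
Subtotal = €176.63; tax = €6.21; total due = €182.84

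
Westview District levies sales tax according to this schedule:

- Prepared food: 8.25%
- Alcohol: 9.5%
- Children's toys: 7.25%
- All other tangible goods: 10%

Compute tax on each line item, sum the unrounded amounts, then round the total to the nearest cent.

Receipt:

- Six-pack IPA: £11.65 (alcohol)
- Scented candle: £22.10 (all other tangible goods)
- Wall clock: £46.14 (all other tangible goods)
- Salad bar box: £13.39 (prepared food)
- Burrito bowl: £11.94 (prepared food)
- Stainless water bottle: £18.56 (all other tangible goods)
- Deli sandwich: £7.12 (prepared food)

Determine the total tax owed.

£12.46

Six-pack IPA £11.65: alcohol → 9.5% → £1.10675
Scented candle £22.10: all other tangible goods → 10% → £2.21
Wall clock £46.14: all other tangible goods → 10% → £4.614
Salad bar box £13.39: prepared food → 8.25% → £1.104675
Burrito bowl £11.94: prepared food → 8.25% → £0.98505
Stainless water bottle £18.56: all other tangible goods → 10% → £1.856
Deli sandwich £7.12: prepared food → 8.25% → £0.5874
Unrounded tax sum = £12.463875 → £12.46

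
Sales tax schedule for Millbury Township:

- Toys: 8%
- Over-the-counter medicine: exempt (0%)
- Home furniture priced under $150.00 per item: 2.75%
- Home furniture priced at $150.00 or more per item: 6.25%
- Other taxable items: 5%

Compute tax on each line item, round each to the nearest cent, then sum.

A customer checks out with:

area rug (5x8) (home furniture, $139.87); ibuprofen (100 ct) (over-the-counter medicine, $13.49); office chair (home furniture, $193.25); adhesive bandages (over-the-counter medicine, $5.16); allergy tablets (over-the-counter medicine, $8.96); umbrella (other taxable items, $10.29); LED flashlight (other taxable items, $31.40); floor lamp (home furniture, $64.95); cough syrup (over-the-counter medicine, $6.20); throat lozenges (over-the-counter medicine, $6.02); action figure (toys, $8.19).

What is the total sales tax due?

$20.46

Area rug (5x8) $139.87: home furniture, under $150.00 → 2.75% → $3.85
Ibuprofen (100 ct) $13.49: over-the-counter medicine → 0% → $0.00
Office chair $193.25: home furniture, $150.00 or more → 6.25% → $12.08
Adhesive bandages $5.16: over-the-counter medicine → 0% → $0.00
Allergy tablets $8.96: over-the-counter medicine → 0% → $0.00
Umbrella $10.29: other taxable items → 5% → $0.51
LED flashlight $31.40: other taxable items → 5% → $1.57
Floor lamp $64.95: home furniture, under $150.00 → 2.75% → $1.79
Cough syrup $6.20: over-the-counter medicine → 0% → $0.00
Throat lozenges $6.02: over-the-counter medicine → 0% → $0.00
Action figure $8.19: toys → 8% → $0.66
Total tax = $3.85 + $12.08 + $0.51 + $1.57 + $1.79 + $0.66 = $20.46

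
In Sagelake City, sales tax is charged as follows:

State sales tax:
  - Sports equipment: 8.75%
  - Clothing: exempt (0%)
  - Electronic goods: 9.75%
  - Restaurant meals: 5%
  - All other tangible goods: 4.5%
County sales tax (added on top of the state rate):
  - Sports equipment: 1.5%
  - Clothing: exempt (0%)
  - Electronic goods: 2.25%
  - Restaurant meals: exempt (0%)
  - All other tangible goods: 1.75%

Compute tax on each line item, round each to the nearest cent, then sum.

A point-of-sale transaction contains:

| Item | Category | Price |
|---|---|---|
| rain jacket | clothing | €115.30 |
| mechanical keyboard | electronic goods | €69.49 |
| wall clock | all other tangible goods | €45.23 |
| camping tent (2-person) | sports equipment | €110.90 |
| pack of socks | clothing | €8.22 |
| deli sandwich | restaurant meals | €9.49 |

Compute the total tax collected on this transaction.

€23.01

Rain jacket €115.30: clothing → 0% + 0% county = 0% → €0.00
Mechanical keyboard €69.49: electronic goods → 9.75% + 2.25% county = 12% → €8.34
Wall clock €45.23: all other tangible goods → 4.5% + 1.75% county = 6.25% → €2.83
Camping tent (2-person) €110.90: sports equipment → 8.75% + 1.5% county = 10.25% → €11.37
Pack of socks €8.22: clothing → 0% + 0% county = 0% → €0.00
Deli sandwich €9.49: restaurant meals → 5% + 0% county = 5% → €0.47
Total tax = €8.34 + €2.83 + €11.37 + €0.47 = €23.01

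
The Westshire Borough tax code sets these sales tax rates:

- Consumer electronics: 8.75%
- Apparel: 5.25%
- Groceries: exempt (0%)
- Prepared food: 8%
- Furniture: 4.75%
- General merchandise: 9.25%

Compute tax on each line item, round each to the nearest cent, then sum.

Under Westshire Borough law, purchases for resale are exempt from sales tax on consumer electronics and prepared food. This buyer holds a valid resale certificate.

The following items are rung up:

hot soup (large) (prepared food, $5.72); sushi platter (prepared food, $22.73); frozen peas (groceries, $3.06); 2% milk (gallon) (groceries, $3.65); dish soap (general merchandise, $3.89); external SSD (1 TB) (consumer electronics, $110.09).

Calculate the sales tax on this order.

$0.36

Hot soup (large) $5.72: prepared food, buyer-exempt → 0% → $0.00
Sushi platter $22.73: prepared food, buyer-exempt → 0% → $0.00
Frozen peas $3.06: groceries → 0% → $0.00
2% milk (gallon) $3.65: groceries → 0% → $0.00
Dish soap $3.89: general merchandise → 9.25% → $0.36
External SSD (1 TB) $110.09: consumer electronics, buyer-exempt → 0% → $0.00
Total tax = $0.36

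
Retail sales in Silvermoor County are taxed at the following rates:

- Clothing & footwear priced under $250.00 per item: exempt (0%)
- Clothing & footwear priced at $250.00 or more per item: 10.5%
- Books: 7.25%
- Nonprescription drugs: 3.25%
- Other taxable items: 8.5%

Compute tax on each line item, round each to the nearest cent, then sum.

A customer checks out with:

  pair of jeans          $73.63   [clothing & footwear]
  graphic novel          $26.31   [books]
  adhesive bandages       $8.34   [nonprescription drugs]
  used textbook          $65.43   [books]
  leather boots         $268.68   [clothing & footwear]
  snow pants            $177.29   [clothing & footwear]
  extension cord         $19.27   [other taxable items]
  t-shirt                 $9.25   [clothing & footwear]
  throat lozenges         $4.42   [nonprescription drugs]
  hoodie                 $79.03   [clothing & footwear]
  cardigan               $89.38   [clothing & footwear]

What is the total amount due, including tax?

$857.94

Pair of jeans $73.63: clothing & footwear, under $250.00 → 0% → $0.00
Graphic novel $26.31: books → 7.25% → $1.91
Adhesive bandages $8.34: nonprescription drugs → 3.25% → $0.27
Used textbook $65.43: books → 7.25% → $4.74
Leather boots $268.68: clothing & footwear, $250.00 or more → 10.5% → $28.21
Snow pants $177.29: clothing & footwear, under $250.00 → 0% → $0.00
Extension cord $19.27: other taxable items → 8.5% → $1.64
T-shirt $9.25: clothing & footwear, under $250.00 → 0% → $0.00
Throat lozenges $4.42: nonprescription drugs → 3.25% → $0.14
Hoodie $79.03: clothing & footwear, under $250.00 → 0% → $0.00
Cardigan $89.38: clothing & footwear, under $250.00 → 0% → $0.00
Subtotal = $821.03; tax = $36.91; total due = $857.94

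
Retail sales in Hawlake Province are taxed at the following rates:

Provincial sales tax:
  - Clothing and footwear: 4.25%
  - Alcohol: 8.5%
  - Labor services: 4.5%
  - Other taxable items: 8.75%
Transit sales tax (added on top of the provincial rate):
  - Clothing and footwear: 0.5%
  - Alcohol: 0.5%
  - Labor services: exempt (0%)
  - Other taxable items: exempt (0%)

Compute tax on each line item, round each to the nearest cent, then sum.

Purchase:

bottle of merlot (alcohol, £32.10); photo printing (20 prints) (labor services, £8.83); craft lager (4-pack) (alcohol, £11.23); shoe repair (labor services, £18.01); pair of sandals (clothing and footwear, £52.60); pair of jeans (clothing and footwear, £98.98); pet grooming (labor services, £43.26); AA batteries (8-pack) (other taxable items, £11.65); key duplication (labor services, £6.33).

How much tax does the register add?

£15.56

Bottle of merlot £32.10: alcohol → 8.5% + 0.5% transit = 9% → £2.89
Photo printing (20 prints) £8.83: labor services → 4.5% + 0% transit = 4.5% → £0.40
Craft lager (4-pack) £11.23: alcohol → 8.5% + 0.5% transit = 9% → £1.01
Shoe repair £18.01: labor services → 4.5% + 0% transit = 4.5% → £0.81
Pair of sandals £52.60: clothing and footwear → 4.25% + 0.5% transit = 4.75% → £2.50
Pair of jeans £98.98: clothing and footwear → 4.25% + 0.5% transit = 4.75% → £4.70
Pet grooming £43.26: labor services → 4.5% + 0% transit = 4.5% → £1.95
AA batteries (8-pack) £11.65: other taxable items → 8.75% + 0% transit = 8.75% → £1.02
Key duplication £6.33: labor services → 4.5% + 0% transit = 4.5% → £0.28
Total tax = £2.89 + £0.40 + £1.01 + £0.81 + £2.50 + £4.70 + £1.95 + £1.02 + £0.28 = £15.56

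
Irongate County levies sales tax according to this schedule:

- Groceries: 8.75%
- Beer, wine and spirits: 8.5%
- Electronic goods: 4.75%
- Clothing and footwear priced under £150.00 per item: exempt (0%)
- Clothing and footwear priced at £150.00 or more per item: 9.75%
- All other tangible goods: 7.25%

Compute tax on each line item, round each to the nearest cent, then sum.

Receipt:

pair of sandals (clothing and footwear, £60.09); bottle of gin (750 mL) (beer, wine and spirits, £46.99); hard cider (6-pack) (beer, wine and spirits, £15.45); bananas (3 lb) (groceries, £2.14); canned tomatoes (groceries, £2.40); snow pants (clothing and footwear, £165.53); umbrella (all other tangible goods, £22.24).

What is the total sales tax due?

£23.45

Pair of sandals £60.09: clothing and footwear, under £150.00 → 0% → £0.00
Bottle of gin (750 mL) £46.99: beer, wine and spirits → 8.5% → £3.99
Hard cider (6-pack) £15.45: beer, wine and spirits → 8.5% → £1.31
Bananas (3 lb) £2.14: groceries → 8.75% → £0.19
Canned tomatoes £2.40: groceries → 8.75% → £0.21
Snow pants £165.53: clothing and footwear, £150.00 or more → 9.75% → £16.14
Umbrella £22.24: all other tangible goods → 7.25% → £1.61
Total tax = £3.99 + £1.31 + £0.19 + £0.21 + £16.14 + £1.61 = £23.45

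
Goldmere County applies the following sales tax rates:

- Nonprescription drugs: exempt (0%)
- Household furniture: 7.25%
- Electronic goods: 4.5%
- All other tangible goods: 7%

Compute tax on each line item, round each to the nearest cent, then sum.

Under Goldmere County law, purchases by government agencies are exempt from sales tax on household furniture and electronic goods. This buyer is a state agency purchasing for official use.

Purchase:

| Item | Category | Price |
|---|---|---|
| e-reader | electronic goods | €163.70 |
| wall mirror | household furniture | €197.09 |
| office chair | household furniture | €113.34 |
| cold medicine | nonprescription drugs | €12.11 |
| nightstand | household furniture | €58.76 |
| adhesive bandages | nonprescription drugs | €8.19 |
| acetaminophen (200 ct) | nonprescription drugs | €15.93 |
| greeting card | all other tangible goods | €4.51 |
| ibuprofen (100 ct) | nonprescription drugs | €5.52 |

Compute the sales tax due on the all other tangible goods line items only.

€0.32

Greeting card €4.51: all other tangible goods → 7% → €0.32
Tax on all other tangible goods = €0.32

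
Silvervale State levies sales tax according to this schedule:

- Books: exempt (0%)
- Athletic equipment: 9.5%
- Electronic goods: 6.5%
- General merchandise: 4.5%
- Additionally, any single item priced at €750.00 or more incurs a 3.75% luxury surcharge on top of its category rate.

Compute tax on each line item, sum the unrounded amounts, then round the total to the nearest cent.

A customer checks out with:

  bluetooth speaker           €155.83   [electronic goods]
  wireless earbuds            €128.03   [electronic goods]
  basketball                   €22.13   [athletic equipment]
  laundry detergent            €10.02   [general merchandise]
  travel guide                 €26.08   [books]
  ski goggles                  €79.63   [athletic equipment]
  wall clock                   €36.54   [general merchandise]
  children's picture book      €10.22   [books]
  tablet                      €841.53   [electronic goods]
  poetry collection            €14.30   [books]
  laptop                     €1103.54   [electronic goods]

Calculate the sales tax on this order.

Bluetooth speaker €155.83: electronic goods → 6.5% → €10.12895
Wireless earbuds €128.03: electronic goods → 6.5% → €8.32195
Basketball €22.13: athletic equipment → 9.5% → €2.10235
Laundry detergent €10.02: general merchandise → 4.5% → €0.4509
Travel guide €26.08: books → 0% → €0.00
Ski goggles €79.63: athletic equipment → 9.5% → €7.56485
Wall clock €36.54: general merchandise → 4.5% → €1.6443
Children's picture book €10.22: books → 0% → €0.00
Tablet €841.53: electronic goods → 6.5% + 3.75% surcharge = 10.25% → €86.256825
Poetry collection €14.30: books → 0% → €0.00
Laptop €1103.54: electronic goods → 6.5% + 3.75% surcharge = 10.25% → €113.11285
Unrounded tax sum = €229.582975 → €229.58

€229.58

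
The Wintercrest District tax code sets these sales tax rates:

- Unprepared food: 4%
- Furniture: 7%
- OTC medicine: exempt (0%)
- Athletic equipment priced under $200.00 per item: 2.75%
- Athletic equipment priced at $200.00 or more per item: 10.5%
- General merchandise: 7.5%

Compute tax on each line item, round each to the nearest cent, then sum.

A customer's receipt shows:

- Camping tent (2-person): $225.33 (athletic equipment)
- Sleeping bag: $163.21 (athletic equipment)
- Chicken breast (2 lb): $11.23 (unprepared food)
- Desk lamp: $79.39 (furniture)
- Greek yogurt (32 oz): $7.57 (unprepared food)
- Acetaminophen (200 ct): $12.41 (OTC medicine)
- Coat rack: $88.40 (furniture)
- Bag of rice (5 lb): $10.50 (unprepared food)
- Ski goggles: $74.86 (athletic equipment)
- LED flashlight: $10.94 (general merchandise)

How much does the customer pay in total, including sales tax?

Camping tent (2-person) $225.33: athletic equipment, $200.00 or more → 10.5% → $23.66
Sleeping bag $163.21: athletic equipment, under $200.00 → 2.75% → $4.49
Chicken breast (2 lb) $11.23: unprepared food → 4% → $0.45
Desk lamp $79.39: furniture → 7% → $5.56
Greek yogurt (32 oz) $7.57: unprepared food → 4% → $0.30
Acetaminophen (200 ct) $12.41: OTC medicine → 0% → $0.00
Coat rack $88.40: furniture → 7% → $6.19
Bag of rice (5 lb) $10.50: unprepared food → 4% → $0.42
Ski goggles $74.86: athletic equipment, under $200.00 → 2.75% → $2.06
LED flashlight $10.94: general merchandise → 7.5% → $0.82
Subtotal = $683.84; tax = $43.95; total due = $727.79

$727.79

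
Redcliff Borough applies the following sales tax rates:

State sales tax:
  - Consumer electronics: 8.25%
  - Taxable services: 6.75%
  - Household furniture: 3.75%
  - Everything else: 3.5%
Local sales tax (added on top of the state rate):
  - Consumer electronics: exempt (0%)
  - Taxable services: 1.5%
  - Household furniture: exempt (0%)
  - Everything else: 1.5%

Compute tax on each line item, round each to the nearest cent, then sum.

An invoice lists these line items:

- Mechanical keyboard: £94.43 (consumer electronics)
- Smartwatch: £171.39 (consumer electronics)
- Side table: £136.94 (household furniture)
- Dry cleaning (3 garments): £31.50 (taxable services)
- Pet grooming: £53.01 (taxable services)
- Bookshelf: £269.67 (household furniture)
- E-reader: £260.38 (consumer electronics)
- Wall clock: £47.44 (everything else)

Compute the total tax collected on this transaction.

Mechanical keyboard £94.43: consumer electronics → 8.25% + 0% local = 8.25% → £7.79
Smartwatch £171.39: consumer electronics → 8.25% + 0% local = 8.25% → £14.14
Side table £136.94: household furniture → 3.75% + 0% local = 3.75% → £5.14
Dry cleaning (3 garments) £31.50: taxable services → 6.75% + 1.5% local = 8.25% → £2.60
Pet grooming £53.01: taxable services → 6.75% + 1.5% local = 8.25% → £4.37
Bookshelf £269.67: household furniture → 3.75% + 0% local = 3.75% → £10.11
E-reader £260.38: consumer electronics → 8.25% + 0% local = 8.25% → £21.48
Wall clock £47.44: everything else → 3.5% + 1.5% local = 5% → £2.37
Total tax = £7.79 + £14.14 + £5.14 + £2.60 + £4.37 + £10.11 + £21.48 + £2.37 = £68.00

£68.00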